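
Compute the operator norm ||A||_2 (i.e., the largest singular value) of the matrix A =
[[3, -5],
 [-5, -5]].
||A||_2 = sqrt((84 + sqrt(656))/2) ≈ 7.4031 (= sqrt(largest eigenvalue of A^T A))

||A||_2 = sigma_max(A) = sqrt(lambda_max(A^T A)). Form the symmetric matrix M = A^T A =
[[34, 10],
 [10, 50]].
Its characteristic polynomial (trace, determinant of M give the coefficients) is
  p(λ) = det(λ I - M) = λ^2 - 84λ + 1600.
For λ^2 - 84λ + 1600 the discriminant is 656. It is nonnegative but not a perfect square, so the roots are real and irrational: λ = (84 ± sqrt(656))/2 ≈ 54.8062, 29.1938.
So the eigenvalues of A^T A are ≈ 29.1938, 54.8062 (all ≥ 0, as they must be for A^T A). The largest is λ_max = (84 + sqrt(656))/2 ≈ 54.8062, hence ||A||_2 = sqrt(λ_max) = sqrt((84 + sqrt(656))/2) ≈ 7.4031.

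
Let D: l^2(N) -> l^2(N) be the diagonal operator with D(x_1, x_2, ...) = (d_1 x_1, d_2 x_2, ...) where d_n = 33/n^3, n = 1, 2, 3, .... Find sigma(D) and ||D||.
sigma(D) = {33/n^3 : n ≥ 1} ∪ {0}; ||D|| = 33

A bounded diagonal operator on l^2 with diagonal entries d_n has spectrum equal to the closure of {d_n : n ≥ 1}: every d_n is an eigenvalue (with eigenvector e_n), so {d_n} ⊂ sigma(D); the spectrum is closed, so its closure is too; and for lambda not in the closure, (D - lambda I) has bounded inverse (the diagonal entries 1/(d_n - lambda) are bounded). For our sequence d_n = 33/n^3, n = 1, 2, 3, ...:
  - {d_n} = {33/n^3 : n ≥ 1}; the only limit point is 0
  - closure = {33/n^3 : n ≥ 1} ∪ {0}
For the norm: a diagonal operator has ||D|| = sup_n |d_n|. Here d_n = 33/n^3 is positive and decreasing, so sup_n |d_n| = d_1 = 33. So ||D|| = 33.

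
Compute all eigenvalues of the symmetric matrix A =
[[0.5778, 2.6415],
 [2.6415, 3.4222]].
sigma(A) ≈ {-1, 5}

A is real symmetric, so its spectrum consists of real eigenvalues. Expanding the characteristic polynomial of the displayed matrix gives
  det(λ I - A) = p(λ) = λ^2 + (-4)λ + (-5).
Solving p(λ) = 0 yields eigenvalues ≈ -1, 5. (A is shown rounded to 4 decimals, so these recover the underlying integer eigenvalues to within that precision.)
Verification: the trace of A = 4 equals the sum of eigenvalues 4, and det(A) ≈ -5.0002 matches the eigenvalue product -5.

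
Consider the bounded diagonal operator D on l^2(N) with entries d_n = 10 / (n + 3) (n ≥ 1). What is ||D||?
||D|| = 5/2 (attained at n = 1)

For D diagonal, ||D|| = sup_n |d_n| = sup_n 10/(n + 3). This is positive and strictly decreasing in n, so the supremum is attained at n = 1: d_1 = 10/(1 + 3) = 5/2. Hence ||D|| = 5/2.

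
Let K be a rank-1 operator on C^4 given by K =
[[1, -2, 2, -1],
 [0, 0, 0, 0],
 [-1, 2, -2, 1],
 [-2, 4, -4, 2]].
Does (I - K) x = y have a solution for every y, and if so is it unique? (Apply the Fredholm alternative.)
(I - K) is singular (det(I - K) = 0, i.e. 1 ∈ sigma(K)). (I - K) x = y is solvable iff y ⊥ ker((I - K)^*) = span{(1, -2, 2, -1)}, i.e. iff y_1 - 2y_2 + 2y_3 - y_4 = 0. When solvable, the solutions are x = y + c·(1, 0, -1, -2), c arbitrary (ker(I - K) = span{(1, 0, -1, -2)}, dimension 1).

K has rank 1, so it is an outer product K = u v^T: every row of K is a multiple of one row vector. Reading off the entries, u = (1, 0, -1, -2) and v = (1, -2, 2, -1) (row i of K equals u_i·v^T). A rank-one matrix u v^T satisfies K u = u (v·u) and kills the (3)-dimensional subspace v^⊥, so its characteristic polynomial is lambda^3 (lambda - v·u) with v·u = tr K = 1. Hence the eigenvalues of I - K are 1 (multiplicity 3) and 1 - (1) = 0, so det(I - K) = 0. (Direct check: I - K =
[[0, 2, -2, 1],
 [0, 1, 0, 0],
 [1, -2, 3, -1],
 [2, -4, 4, -1]]
has determinant 0.) So 1 is an eigenvalue of K and (I - K) is not invertible. The finite-dimensional Fredholm alternative says: either (I - K) is invertible, or ker(I - K) ≠ {0} and then range(I - K) = ker((I - K)^*)^⊥, with dim ker(I - K) = dim ker((I - K)^*). We are in the second case, so we need both kernels. Kernel of I - K: (I - K) u = u - u (v·u) = u - u = 0, so ker(I - K) = span{u} = span{(1, 0, -1, -2)} (it is exactly 1-dimensional because rank(I - K) = 3). Kernel of the adjoint: K is real, so (I - K)^* = I - K^T = I - v u^T, and (I - v u^T) v = v - v (u·v) = 0; hence ker((I - K)^*) = span{v} = span{(1, -2, 2, -1)}. Therefore (I - K) x = y is solvable iff <y, v> = 0, i.e. iff y_1 - 2y_2 + 2y_3 - y_4 = 0. When this holds, K y = u (v·y) = 0, so (I - K) y = y and x = y is a particular solution; the full solution set is the line x = y + c·u = y + c·(1, 0, -1, -2), c ∈ C.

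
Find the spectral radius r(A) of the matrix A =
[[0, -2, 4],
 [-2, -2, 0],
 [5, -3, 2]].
r(A) ≈ 6.0978

The eigenvalues of A are the roots of its characteristic polynomial. With M = A (coefficients from the trace, the sum of principal 2x2 minors, and det A):
  p(λ) = det(λ I - M) = λ^3 - 28λ - 56.
No integer candidate from the rational root theorem (±divisors of 56) is a root, so the roots are irrational. The cubic discriminant is Δ = 3136 > 0, so there are three distinct real roots. p(-4) = -8 and p(-3) = 1 have opposite signs, so a root lies in (-4, -3); Newton's method refines it to λ ≈ -3.384. p(-3) = 1 and p(-2) = -8 have opposite signs, so a root lies in (-3, -2); Newton's method refines it to λ ≈ -2.7138. p(6) = -8 and p(7) = 91 have opposite signs, so a root lies in (6, 7); Newton's method refines it to λ ≈ 6.0978. Check (Vieta): the three roots sum to 0, matching tr M = 0.
Thus the eigenvalues (to 4 decimals) are -3.384 (modulus 3.384); -2.7138 (modulus 2.7138); 6.0978 (modulus 6.0978). The spectral radius is the largest modulus: r(A) ≈ 6.0978. (Cross-check: r(A) ≤ ||A||_2 ≈ 6.7611; equality holds whenever A is normal, though it can also hold for some non-normal A.)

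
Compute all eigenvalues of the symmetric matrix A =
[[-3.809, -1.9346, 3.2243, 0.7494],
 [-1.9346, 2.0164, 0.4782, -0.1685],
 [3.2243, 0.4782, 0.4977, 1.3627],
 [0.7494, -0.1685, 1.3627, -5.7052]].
sigma(A) ≈ {-6, 2, 3} (-6 with multiplicity 2)

A is real symmetric, so its spectrum consists of real eigenvalues. Expanding the characteristic polynomial of the displayed matrix gives
  det(λ I - A) = p(λ) = λ^4 + (7)λ^3 + (-18)λ^2 + (-108)λ + (215.9975).
Solving p(λ) = 0 yields eigenvalues ≈ -6, -6, 2, 3. (A is shown rounded to 4 decimals, so these recover the underlying integer eigenvalues to within that precision.)
Verification: the trace of A = -7 equals the sum of eigenvalues -7, and det(A) ≈ 215.9975 matches the eigenvalue product 216.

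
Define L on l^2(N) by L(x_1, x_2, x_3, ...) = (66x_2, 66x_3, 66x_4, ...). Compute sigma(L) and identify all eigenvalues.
sigma(L) = closed disk {z in C : |z| ≤ 66}; sigma_p(L) = open disk {z in C : |z| < 66}

Note L = 66·V where V is the unit left shift (V x)_k = x_{k+1}; so sigma(L) = 66·sigma(V) and ||L|| = 66||V||. ||L x||^2 = 4356sum_{k≥2} |x_k|^2 ≤ 4356||x||^2, with equality on {x : x_1 = 0}, so ||L|| = 66. For any lambda with |lambda| < 66, set r = lambda/66 (|r| < 1); the vector x = (1, r, r^2, ...) is in l^2 and satisfies L x = 66(r, r^2, ...) = lambda x, so lambda is an eigenvalue. On the boundary |lambda| = 66 the geometric series diverges, so no l^2 eigenvector exists, but these lambda lie in the approximate point spectrum. Hence sigma(L) is the closed disk of radius 66 and sigma_p(L) is the open disk.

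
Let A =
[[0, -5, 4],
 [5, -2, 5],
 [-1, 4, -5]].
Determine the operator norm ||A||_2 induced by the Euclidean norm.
||A||_2 ≈ 10.8575 (= sqrt(largest eigenvalue of A^T A))

||A||_2 = sigma_max(A) = sqrt(lambda_max(A^T A)). Form the symmetric matrix M = A^T A =
[[26, -14, 30],
 [-14, 45, -50],
 [30, -50, 66]].
Its characteristic polynomial (trace, sum of principal 2x2 minors, determinant of M give the coefficients) is
  p(λ) = det(λ I - M) = λ^3 - 137λ^2 + 2260λ - 784.
No integer candidate from the rational root theorem (±divisors of 784) is a root, so the roots are irrational. The cubic discriminant is Δ = 45980839120 > 0, so there are three distinct real roots. p(0) = -784 and p(1) = 1340 have opposite signs, so a root lies in (0, 1); Newton's method refines it to λ ≈ 0.3545. p(18) = 1340 and p(19) = -442 have opposite signs, so a root lies in (18, 19); Newton's method refines it to λ ≈ 18.7603. p(117) = -10144 and p(118) = 1340 have opposite signs, so a root lies in (117, 118); Newton's method refines it to λ ≈ 117.8852. Check (Vieta): the three roots sum to 137, matching tr M = 137.
So the eigenvalues of A^T A are ≈ 0.3545, 18.7603, 117.8852 (all ≥ 0, as they must be for A^T A). The largest is λ_max ≈ 117.8852, hence ||A||_2 = sqrt(λ_max) ≈ 10.8575.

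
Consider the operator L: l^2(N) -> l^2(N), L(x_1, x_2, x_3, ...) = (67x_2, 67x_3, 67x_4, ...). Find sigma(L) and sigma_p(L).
sigma(L) = closed disk {z in C : |z| ≤ 67}; sigma_p(L) = open disk {z in C : |z| < 67}

Note L = 67·V where V is the unit left shift (V x)_k = x_{k+1}; so sigma(L) = 67·sigma(V) and ||L|| = 67||V||. ||L x||^2 = 4489sum_{k≥2} |x_k|^2 ≤ 4489||x||^2, with equality on {x : x_1 = 0}, so ||L|| = 67. For any lambda with |lambda| < 67, set r = lambda/67 (|r| < 1); the vector x = (1, r, r^2, ...) is in l^2 and satisfies L x = 67(r, r^2, ...) = lambda x, so lambda is an eigenvalue. On the boundary |lambda| = 67 the geometric series diverges, so no l^2 eigenvector exists, but these lambda lie in the approximate point spectrum. Hence sigma(L) is the closed disk of radius 67 and sigma_p(L) is the open disk.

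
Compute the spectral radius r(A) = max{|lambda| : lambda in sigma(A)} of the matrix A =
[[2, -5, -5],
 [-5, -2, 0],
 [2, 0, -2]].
r(A) = sqrt(76)/2 ≈ 4.3589

The eigenvalues of A are the roots of its characteristic polynomial. With M = A (coefficients from the trace, the sum of principal 2x2 minors, and det A):
  p(λ) = det(λ I - M) = λ^3 + 2λ^2 - 19λ - 38.
By the rational root theorem any rational root is an integer divisor of 38. Testing λ = -2: p(-2) = -8 + 8 + 38 - 38 = 0, so λ = -2 is a root. Dividing out (λ + 2) leaves p(λ) = (λ + 2)(λ^2 - 19). For λ^2 - 19 the discriminant is 76. It is nonnegative but not a perfect square, so the roots are real and irrational: λ = ± sqrt(76)/2 ≈ 4.3589, -4.3589.
Thus the eigenvalues (to 4 decimals) are 4.3589 (modulus 4.3589); -4.3589 (modulus 4.3589); -2 (modulus 2). The spectral radius is the largest modulus: r(A) = sqrt(76)/2 ≈ 4.3589. (Cross-check: r(A) ≤ ||A||_2 ≈ 7.6283; equality holds whenever A is normal, though it can also hold for some non-normal A.)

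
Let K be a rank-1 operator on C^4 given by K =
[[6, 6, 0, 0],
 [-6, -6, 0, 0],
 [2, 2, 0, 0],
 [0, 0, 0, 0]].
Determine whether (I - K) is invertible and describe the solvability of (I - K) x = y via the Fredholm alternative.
(I - K) is invertible (det(I - K) = 1 ≠ 0), so for every y in C^4 the equation (I - K) x = y has a unique solution.

K has rank 1, so it is an outer product K = u v^T: every row of K is a multiple of one row vector. Reading off the entries, u = (3, -3, 1, 0) and v = (2, 2, 0, 0) (row i of K equals u_i·v^T). A rank-one matrix u v^T satisfies K u = u (v·u) and kills the (3)-dimensional subspace v^⊥, so its characteristic polynomial is lambda^3 (lambda - v·u) with v·u = tr K = 0. Hence the eigenvalues of I - K are 1 (multiplicity 3) and 1 - (0) = 1, so det(I - K) = 1. (Direct check: I - K =
[[-5, -6, 0, 0],
 [6, 7, 0, 0],
 [-2, -2, 1, 0],
 [0, 0, 0, 1]]
has determinant 1.) The finite-dimensional Fredholm alternative says: either (I - K) is invertible, or ker(I - K) ≠ {0} and then range(I - K) = ker((I - K)^*)^⊥, with dim ker(I - K) = dim ker((I - K)^*). Since det(I - K) ≠ 0, 1 is not an eigenvalue of K and ker(I - K) = {0}, so we are in the first case: for every y there is a unique x = (I - K)^(-1) y. Explicitly, by the Sherman–Morrison formula, (I - u v^T)^(-1) = I + u v^T/(1 - v·u), i.e. (I - K)^(-1) = I + K.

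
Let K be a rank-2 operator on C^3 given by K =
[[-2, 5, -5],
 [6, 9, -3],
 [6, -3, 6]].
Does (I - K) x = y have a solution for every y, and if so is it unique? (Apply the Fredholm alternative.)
(I - K) is invertible (det(I - K) = 3 ≠ 0), so for every y in C^3 the equation (I - K) x = y has a unique solution.

K has rank 2 and factors as K = U V^T = u1 v1^T + u2 v2^T with u1 = (2, 0, -3), v1 = (-2, 1, -2), u2 = (-1, -3, 0), v2 = (-2, -3, 1) (multiplying out reproduces the displayed K). The nonzero eigenvalues of U V^T coincide with those of the 2 x 2 matrix G = V^T U = [[v1·u1, v1·u2], [v2·u1, v2·u2]] = [[2, -1], [-7, 11]], and by the Sylvester determinant identity det(I_3 - U V^T) = det(I_2 - V^T U) = det([[-1, 1], [7, -10]]) = (-1)(-10) - (1)(7) = 3. (Direct check: I - K =
[[3, -5, 5],
 [-6, -8, 3],
 [-6, 3, -5]]
has determinant 3.) The finite-dimensional Fredholm alternative says: either (I - K) is invertible, or ker(I - K) ≠ {0} and then range(I - K) = ker((I - K)^*)^⊥, with dim ker(I - K) = dim ker((I - K)^*). Since det(I - K) ≠ 0, 1 is not an eigenvalue of K and ker(I - K) = {0}, so we are in the first case: for every y there is a unique x = (I - K)^(-1) y. (Explicitly, by the Woodbury identity, (I - U V^T)^(-1) = I + U (I_2 - G)^(-1) V^T.)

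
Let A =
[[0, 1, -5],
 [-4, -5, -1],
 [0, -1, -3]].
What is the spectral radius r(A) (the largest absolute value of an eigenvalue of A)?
r(A) ≈ 5.8602

The eigenvalues of A are the roots of its characteristic polynomial. With M = A (coefficients from the trace, the sum of principal 2x2 minors, and det A):
  p(λ) = det(λ I - M) = λ^3 + 8λ^2 + 18λ + 32.
No integer candidate from the rational root theorem (±divisors of 32) is a root, so the roots are irrational. The cubic discriminant is Δ = -12832 < 0, so there is one real root and a complex-conjugate pair. p(-6) = -4 and p(-5) = 17 have opposite signs, so a root lies in (-6, -5); Newton's method refines it to λ ≈ -5.8602. Dividing out (λ - (-5.8602)) leaves approximately λ^2 + 2.1398λ + 5.4605. For λ^2 + 2.1398λ + 5.4605 the discriminant is -17.2635. It is negative, so the remaining roots are the complex-conjugate pair λ ≈ -1.0699 ± 2.0775i. Their product equals the constant term, so |λ|^2 ≈ 5.4605 and |λ| ≈ 2.3368.
Thus the eigenvalues (to 4 decimals) are -5.8602 (modulus 5.8602); -1.0699 ± 2.0775i (modulus 2.3368). The spectral radius is the largest modulus: r(A) ≈ 5.8602. (Cross-check: r(A) ≤ ||A||_2 ≈ 6.6821; equality holds whenever A is normal, though it can also hold for some non-normal A.)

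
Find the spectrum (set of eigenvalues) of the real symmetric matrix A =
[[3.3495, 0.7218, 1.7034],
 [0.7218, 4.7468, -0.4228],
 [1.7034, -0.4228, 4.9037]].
sigma(A) ≈ {2, 5, 6}

A is real symmetric, so its spectrum consists of real eigenvalues. Expanding the characteristic polynomial of the displayed matrix gives
  det(λ I - A) = p(λ) = λ^3 + (-13)λ^2 + (52)λ + (-60).
Solving p(λ) = 0 yields eigenvalues ≈ 2, 5, 6. (A is shown rounded to 4 decimals, so these recover the underlying integer eigenvalues to within that precision.)
Verification: the trace of A = 13 equals the sum of eigenvalues 13, and det(A) ≈ 59.9995 matches the eigenvalue product 60.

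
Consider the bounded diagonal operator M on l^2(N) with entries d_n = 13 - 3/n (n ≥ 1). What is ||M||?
||M|| = 13

For a diagonal operator on l^2 with entries d_n, ||M|| = sup_n |d_n|. Here d_1 = 10, d_2 = 23/2, ..., and d_n = 13 - 3/n increases monotonically toward 13. All terms lie in [10, 13), so |d_n| = d_n and the supremum is the limit 13, which is not attained by any individual d_n. Hence ||M|| = 13.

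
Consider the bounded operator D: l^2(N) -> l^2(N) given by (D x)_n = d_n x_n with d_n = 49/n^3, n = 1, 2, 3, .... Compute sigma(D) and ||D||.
sigma(D) = {49/n^3 : n ≥ 1} ∪ {0}; ||D|| = 49

A bounded diagonal operator on l^2 with diagonal entries d_n has spectrum equal to the closure of {d_n : n ≥ 1}: every d_n is an eigenvalue (with eigenvector e_n), so {d_n} ⊂ sigma(D); the spectrum is closed, so its closure is too; and for lambda not in the closure, (D - lambda I) has bounded inverse (the diagonal entries 1/(d_n - lambda) are bounded). For our sequence d_n = 49/n^3, n = 1, 2, 3, ...:
  - {d_n} = {49/n^3 : n ≥ 1}; the only limit point is 0
  - closure = {49/n^3 : n ≥ 1} ∪ {0}
For the norm: a diagonal operator has ||D|| = sup_n |d_n|. Here d_n = 49/n^3 is positive and decreasing, so sup_n |d_n| = d_1 = 49. So ||D|| = 49.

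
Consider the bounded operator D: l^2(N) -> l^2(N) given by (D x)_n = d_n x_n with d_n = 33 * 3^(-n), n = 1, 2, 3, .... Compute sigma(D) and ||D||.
sigma(D) = {33 * 3^(-n) : n ≥ 1} ∪ {0}; ||D|| = 11

A bounded diagonal operator on l^2 with diagonal entries d_n has spectrum equal to the closure of {d_n : n ≥ 1}: every d_n is an eigenvalue (with eigenvector e_n), so {d_n} ⊂ sigma(D); the spectrum is closed, so its closure is too; and for lambda not in the closure, (D - lambda I) has bounded inverse (the diagonal entries 1/(d_n - lambda) are bounded). For our sequence d_n = 33 * 3^(-n), n = 1, 2, 3, ...:
  - {d_n} = {33 * 3^(-n) : n ≥ 1}; the only limit point is 0
  - closure = {33 * 3^(-n) : n ≥ 1} ∪ {0}
For the norm: a diagonal operator has ||D|| = sup_n |d_n|. Here d_n = 33 * 3^(-n) is positive and decreasing, so sup_n |d_n| = d_1 = 33/3 = 11. So ||D|| = 11.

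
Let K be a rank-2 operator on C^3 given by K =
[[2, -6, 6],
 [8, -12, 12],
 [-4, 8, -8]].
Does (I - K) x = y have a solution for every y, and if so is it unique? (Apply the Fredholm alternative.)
(I - K) is invertible (det(I - K) = 51 ≠ 0), so for every y in C^3 the equation (I - K) x = y has a unique solution.

K has rank 2 and factors as K = U V^T = u1 v1^T + u2 v2^T with u1 = (-2, -2, 2), v1 = (-1, 3, -3), u2 = (0, -3, 1), v2 = (-2, 2, -2) (multiplying out reproduces the displayed K). The nonzero eigenvalues of U V^T coincide with those of the 2 x 2 matrix G = V^T U = [[v1·u1, v1·u2], [v2·u1, v2·u2]] = [[-10, -12], [-4, -8]], and by the Sylvester determinant identity det(I_3 - U V^T) = det(I_2 - V^T U) = det([[11, 12], [4, 9]]) = (11)(9) - (12)(4) = 51. (Direct check: I - K =
[[-1, 6, -6],
 [-8, 13, -12],
 [4, -8, 9]]
has determinant 51.) The finite-dimensional Fredholm alternative says: either (I - K) is invertible, or ker(I - K) ≠ {0} and then range(I - K) = ker((I - K)^*)^⊥, with dim ker(I - K) = dim ker((I - K)^*). Since det(I - K) ≠ 0, 1 is not an eigenvalue of K and ker(I - K) = {0}, so we are in the first case: for every y there is a unique x = (I - K)^(-1) y. (Explicitly, by the Woodbury identity, (I - U V^T)^(-1) = I + U (I_2 - G)^(-1) V^T.)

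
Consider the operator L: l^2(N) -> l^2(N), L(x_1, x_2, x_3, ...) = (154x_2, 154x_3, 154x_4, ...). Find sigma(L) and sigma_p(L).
sigma(L) = closed disk {z in C : |z| ≤ 154}; sigma_p(L) = open disk {z in C : |z| < 154}

Note L = 154·V where V is the unit left shift (V x)_k = x_{k+1}; so sigma(L) = 154·sigma(V) and ||L|| = 154||V||. ||L x||^2 = 23716sum_{k≥2} |x_k|^2 ≤ 23716||x||^2, with equality on {x : x_1 = 0}, so ||L|| = 154. For any lambda with |lambda| < 154, set r = lambda/154 (|r| < 1); the vector x = (1, r, r^2, ...) is in l^2 and satisfies L x = 154(r, r^2, ...) = lambda x, so lambda is an eigenvalue. On the boundary |lambda| = 154 the geometric series diverges, so no l^2 eigenvector exists, but these lambda lie in the approximate point spectrum. Hence sigma(L) is the closed disk of radius 154 and sigma_p(L) is the open disk.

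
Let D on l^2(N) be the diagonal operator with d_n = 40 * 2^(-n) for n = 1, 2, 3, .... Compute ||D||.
||D|| = 20 (attained at n = 1)

For D diagonal, ||D|| = sup_n |d_n|. The sequence d_n = 40 * 2^(-n) is positive and strictly decreasing (ratio 2^(-1) < 1), so the supremum is d_1 = 40/2 = 20. Hence ||D|| = 20.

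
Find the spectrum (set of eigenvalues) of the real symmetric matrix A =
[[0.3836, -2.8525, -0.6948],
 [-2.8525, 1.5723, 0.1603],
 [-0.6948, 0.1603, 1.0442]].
sigma(A) ≈ {-2, 1, 4}

A is real symmetric, so its spectrum consists of real eigenvalues. Expanding the characteristic polynomial of the displayed matrix gives
  det(λ I - A) = p(λ) = λ^3 + (-3)λ^2 + (-6)λ + (8).
Solving p(λ) = 0 yields eigenvalues ≈ -2, 1, 4. (A is shown rounded to 4 decimals, so these recover the underlying integer eigenvalues to within that precision.)
Verification: the trace of A = 3 equals the sum of eigenvalues 3, and det(A) ≈ -8.0001 matches the eigenvalue product -8.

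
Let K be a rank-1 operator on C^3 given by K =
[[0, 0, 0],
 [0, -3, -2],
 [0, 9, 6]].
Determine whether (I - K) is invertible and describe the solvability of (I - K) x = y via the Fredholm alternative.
(I - K) is invertible (det(I - K) = -2 ≠ 0), so for every y in C^3 the equation (I - K) x = y has a unique solution.

K has rank 1, so it is an outer product K = u v^T: every row of K is a multiple of one row vector. Reading off the entries, u = (0, -1, 3) and v = (0, 3, 2) (row i of K equals u_i·v^T). A rank-one matrix u v^T satisfies K u = u (v·u) and kills the (2)-dimensional subspace v^⊥, so its characteristic polynomial is lambda^2 (lambda - v·u) with v·u = tr K = 3. Hence the eigenvalues of I - K are 1 (multiplicity 2) and 1 - (3) = -2, so det(I - K) = -2. (Direct check: I - K =
[[1, 0, 0],
 [0, 4, 2],
 [0, -9, -5]]
has determinant -2.) The finite-dimensional Fredholm alternative says: either (I - K) is invertible, or ker(I - K) ≠ {0} and then range(I - K) = ker((I - K)^*)^⊥, with dim ker(I - K) = dim ker((I - K)^*). Since det(I - K) ≠ 0, 1 is not an eigenvalue of K and ker(I - K) = {0}, so we are in the first case: for every y there is a unique x = (I - K)^(-1) y. Explicitly, by the Sherman–Morrison formula, (I - u v^T)^(-1) = I + u v^T/(1 - v·u), i.e. (I - K)^(-1) = I + K/(-2).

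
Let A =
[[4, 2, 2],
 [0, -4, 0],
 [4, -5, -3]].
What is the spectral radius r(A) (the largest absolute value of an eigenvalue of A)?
r(A) = 5

The eigenvalues of A are the roots of its characteristic polynomial. With M = A (coefficients from the trace, the sum of principal 2x2 minors, and det A):
  p(λ) = det(λ I - M) = λ^3 + 3λ^2 - 24λ - 80.
By the rational root theorem any rational root is an integer divisor of 80. Testing λ = 5: p(5) = 125 + 75 - 120 - 80 = 0, so λ = 5 is a root. Dividing out (λ - 5) leaves p(λ) = (λ - 5)(λ^2 + 8λ + 16). For λ^2 + 8λ + 16 the discriminant is 0. It is a perfect square (0^2), so the roots are rational: λ = (-8 ± 0)/2 = -4, -4.
Thus the eigenvalues (to 4 decimals) are -4 (modulus 4); 5 (modulus 5). The spectral radius is the largest modulus: r(A) = 5. (Cross-check: r(A) ≤ ||A||_2 ≈ 7.7185; equality holds whenever A is normal, though it can also hold for some non-normal A.)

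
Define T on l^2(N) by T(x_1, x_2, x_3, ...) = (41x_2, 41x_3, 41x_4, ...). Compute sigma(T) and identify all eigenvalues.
sigma(T) = closed disk {z in C : |z| ≤ 41}; sigma_p(T) = open disk {z in C : |z| < 41}

Note T = 41·V where V is the unit left shift (V x)_k = x_{k+1}; so sigma(T) = 41·sigma(V) and ||T|| = 41||V||. ||T x||^2 = 1681sum_{k≥2} |x_k|^2 ≤ 1681||x||^2, with equality on {x : x_1 = 0}, so ||T|| = 41. For any lambda with |lambda| < 41, set r = lambda/41 (|r| < 1); the vector x = (1, r, r^2, ...) is in l^2 and satisfies T x = 41(r, r^2, ...) = lambda x, so lambda is an eigenvalue. On the boundary |lambda| = 41 the geometric series diverges, so no l^2 eigenvector exists, but these lambda lie in the approximate point spectrum. Hence sigma(T) is the closed disk of radius 41 and sigma_p(T) is the open disk.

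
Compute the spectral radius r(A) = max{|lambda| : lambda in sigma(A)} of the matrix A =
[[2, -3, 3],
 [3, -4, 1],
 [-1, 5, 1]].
r(A) = 3

The eigenvalues of A are the roots of its characteristic polynomial. With M = A (coefficients from the trace, the sum of principal 2x2 minors, and det A):
  p(λ) = det(λ I - M) = λ^3 + λ^2 - 3λ - 27.
By the rational root theorem any rational root is an integer divisor of 27. Testing λ = 3: p(3) = 27 + 9 - 9 - 27 = 0, so λ = 3 is a root. Dividing out (λ - 3) leaves p(λ) = (λ - 3)(λ^2 + 4λ + 9). For λ^2 + 4λ + 9 the discriminant is -20. It is negative, so the roots are the complex-conjugate pair λ = -2 ± (sqrt(20)/2) i ≈ -2 ± 2.2361i. For a conjugate pair the product of the roots equals the constant term, so |λ|^2 = 9 and |λ| = sqrt(9) = 3.
Thus the eigenvalues (to 4 decimals) are -2 ± 2.2361i (modulus 3); 3 (modulus 3). The spectral radius is the largest modulus: r(A) = 3. (Cross-check: r(A) ≤ ||A||_2 ≈ 7.9623; equality holds whenever A is normal, though it can also hold for some non-normal A.)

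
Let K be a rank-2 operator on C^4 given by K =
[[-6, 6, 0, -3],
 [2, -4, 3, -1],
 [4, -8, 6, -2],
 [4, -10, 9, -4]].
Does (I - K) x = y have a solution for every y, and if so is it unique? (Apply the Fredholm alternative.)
(I - K) is invertible (det(I - K) = 21 ≠ 0), so for every y in C^4 the equation (I - K) x = y has a unique solution.

K has rank 2 and factors as K = U V^T = u1 v1^T + u2 v2^T with u1 = (-3, 1, 2, 2), v1 = (2, -2, 0, 1), u2 = (0, -1, -2, -3), v2 = (0, 2, -3, 2) (multiplying out reproduces the displayed K). The nonzero eigenvalues of U V^T coincide with those of the 2 x 2 matrix G = V^T U = [[v1·u1, v1·u2], [v2·u1, v2·u2]] = [[-6, -1], [0, -2]], and by the Sylvester determinant identity det(I_4 - U V^T) = det(I_2 - V^T U) = det([[7, 1], [0, 3]]) = (7)(3) - (1)(0) = 21. (Direct check: I - K =
[[7, -6, 0, 3],
 [-2, 5, -3, 1],
 [-4, 8, -5, 2],
 [-4, 10, -9, 5]]
has determinant 21.) The finite-dimensional Fredholm alternative says: either (I - K) is invertible, or ker(I - K) ≠ {0} and then range(I - K) = ker((I - K)^*)^⊥, with dim ker(I - K) = dim ker((I - K)^*). Since det(I - K) ≠ 0, 1 is not an eigenvalue of K and ker(I - K) = {0}, so we are in the first case: for every y there is a unique x = (I - K)^(-1) y. (Explicitly, by the Woodbury identity, (I - U V^T)^(-1) = I + U (I_2 - G)^(-1) V^T.)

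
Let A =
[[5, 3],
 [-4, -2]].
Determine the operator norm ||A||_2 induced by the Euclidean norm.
||A||_2 = sqrt((54 + sqrt(2900))/2) ≈ 7.3434 (= sqrt(largest eigenvalue of A^T A))

||A||_2 = sigma_max(A) = sqrt(lambda_max(A^T A)). Form the symmetric matrix M = A^T A =
[[41, 23],
 [23, 13]].
Its characteristic polynomial (trace, determinant of M give the coefficients) is
  p(λ) = det(λ I - M) = λ^2 - 54λ + 4.
For λ^2 - 54λ + 4 the discriminant is 2900. It is nonnegative but not a perfect square, so the roots are real and irrational: λ = (54 ± sqrt(2900))/2 ≈ 53.9258, 0.0742.
So the eigenvalues of A^T A are ≈ 0.0742, 53.9258 (all ≥ 0, as they must be for A^T A). The largest is λ_max = (54 + sqrt(2900))/2 ≈ 53.9258, hence ||A||_2 = sqrt(λ_max) = sqrt((54 + sqrt(2900))/2) ≈ 7.3434.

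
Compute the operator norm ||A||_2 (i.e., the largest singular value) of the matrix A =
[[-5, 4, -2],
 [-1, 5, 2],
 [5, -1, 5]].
||A||_2 ≈ 9.5206 (= sqrt(largest eigenvalue of A^T A))

||A||_2 = sigma_max(A) = sqrt(lambda_max(A^T A)). Form the symmetric matrix M = A^T A =
[[51, -30, 33],
 [-30, 42, -3],
 [33, -3, 33]].
Its characteristic polynomial (trace, sum of principal 2x2 minors, determinant of M give the coefficients) is
  p(λ) = det(λ I - M) = λ^3 - 126λ^2 + 3213λ - 729.
No integer candidate from the rational root theorem (±divisors of 729) is a root, so the roots are irrational. The cubic discriminant is Δ = 30682706769 > 0, so there are three distinct real roots. p(0) = -729 and p(1) = 2359 have opposite signs, so a root lies in (0, 1); Newton's method refines it to λ ≈ 0.2289. p(35) = 251 and p(36) = -1701 have opposite signs, so a root lies in (35, 36); Newton's method refines it to λ ≈ 35.1297. p(90) = -3159 and p(91) = 1819 have opposite signs, so a root lies in (90, 91); Newton's method refines it to λ ≈ 90.6413. Check (Vieta): the three roots sum to 126, matching tr M = 126.
So the eigenvalues of A^T A are ≈ 0.2289, 35.1297, 90.6413 (all ≥ 0, as they must be for A^T A). The largest is λ_max ≈ 90.6413, hence ||A||_2 = sqrt(λ_max) ≈ 9.5206.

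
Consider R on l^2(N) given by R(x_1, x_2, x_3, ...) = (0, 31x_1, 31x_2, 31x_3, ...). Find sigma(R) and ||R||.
sigma(R) = closed disk {z in C : |z| ≤ 31}; ||R|| = 31

Note R = 31·U where U is the unit right shift (U x)_k = x_{k-1} (with x_0 := 0); so ||R|| = 31||U|| and sigma(R) = 31·sigma(U). ||R x||^2 = sum_{k≥1} |31x_k|^2 = 961||x||^2, so ||R|| = 31 and sigma(R) ⊂ {|z| ≤ 31}. For any |lambda| < 31, the equation (R - lambda I) x = 0 forces x_1 = 0, then 31x_k = lambda x_{k+1} ⇒ x = 0, so R has no eigenvalues. But (R - lambda I) is not surjective for |lambda| < 31: solving (R - lambda I) x = e_1 would require x_n proportional to (lambda/31)^(-n), which is not in l^2. So every |lambda| < 31 lies in the residual spectrum. The boundary |lambda| = 31 is in the approximate point spectrum (the spectrum is closed). Hence sigma(R) is the closed disk of radius 31.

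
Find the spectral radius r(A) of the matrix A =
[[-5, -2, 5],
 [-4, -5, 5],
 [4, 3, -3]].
r(A) ≈ 11.8121

The eigenvalues of A are the roots of its characteristic polynomial. With M = A (coefficients from the trace, the sum of principal 2x2 minors, and det A):
  p(λ) = det(λ I - M) = λ^3 + 13λ^2 + 12λ - 24.
No integer candidate from the rational root theorem (±divisors of 24) is a root, so the roots are irrational. The cubic discriminant is Δ = 145392 > 0, so there are three distinct real roots. p(-12) = -24 and p(-11) = 86 have opposite signs, so a root lies in (-12, -11); Newton's method refines it to λ ≈ -11.8121. p(-3) = 30 and p(-2) = -4 have opposite signs, so a root lies in (-3, -2); Newton's method refines it to λ ≈ -2.1382. p(0) = -24 and p(1) = 2 have opposite signs, so a root lies in (0, 1); Newton's method refines it to λ ≈ 0.9503. Check (Vieta): the three roots sum to -13, matching tr M = -13.
Thus the eigenvalues (to 4 decimals) are -11.8121 (modulus 11.8121); -2.1382 (modulus 2.1382); 0.9503 (modulus 0.9503). The spectral radius is the largest modulus: r(A) ≈ 11.8121. (Cross-check: r(A) ≤ ||A||_2 ≈ 12.1857; equality holds whenever A is normal, though it can also hold for some non-normal A.)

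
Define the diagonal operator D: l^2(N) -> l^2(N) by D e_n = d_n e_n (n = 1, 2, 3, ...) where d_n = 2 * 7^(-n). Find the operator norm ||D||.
||D|| = 2/7 (attained at n = 1)

For D diagonal, ||D|| = sup_n |d_n|. The sequence d_n = 2 * 7^(-n) is positive and strictly decreasing (ratio 7^(-1) < 1), so the supremum is d_1 = 2/7. Hence ||D|| = 2/7.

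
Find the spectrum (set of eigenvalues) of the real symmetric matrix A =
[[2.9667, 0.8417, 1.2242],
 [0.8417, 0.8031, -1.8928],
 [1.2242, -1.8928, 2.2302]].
sigma(A) ≈ {-1, 3, 4}

A is real symmetric, so its spectrum consists of real eigenvalues. Expanding the characteristic polynomial of the displayed matrix gives
  det(λ I - A) = p(λ) = λ^3 + (-6)λ^2 + (5)λ + (12).
Solving p(λ) = 0 yields eigenvalues ≈ -1, 3, 4. (A is shown rounded to 4 decimals, so these recover the underlying integer eigenvalues to within that precision.)
Verification: the trace of A = 6 equals the sum of eigenvalues 6, and det(A) ≈ -11.9995 matches the eigenvalue product -12.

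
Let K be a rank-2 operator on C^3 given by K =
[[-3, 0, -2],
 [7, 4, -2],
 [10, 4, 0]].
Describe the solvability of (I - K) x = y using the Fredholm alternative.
(I - K) is invertible (det(I - K) = 16 ≠ 0), so for every y in C^3 the equation (I - K) x = y has a unique solution.

K has rank 2 and factors as K = U V^T = u1 v1^T + u2 v2^T with u1 = (-1, 1, 2), v1 = (3, 0, 2), u2 = (0, -2, -2), v2 = (-2, -2, 2) (multiplying out reproduces the displayed K). The nonzero eigenvalues of U V^T coincide with those of the 2 x 2 matrix G = V^T U = [[v1·u1, v1·u2], [v2·u1, v2·u2]] = [[1, -4], [4, 0]], and by the Sylvester determinant identity det(I_3 - U V^T) = det(I_2 - V^T U) = det([[0, 4], [-4, 1]]) = (0)(1) - (4)(-4) = 16. (Direct check: I - K =
[[4, 0, 2],
 [-7, -3, 2],
 [-10, -4, 1]]
has determinant 16.) The finite-dimensional Fredholm alternative says: either (I - K) is invertible, or ker(I - K) ≠ {0} and then range(I - K) = ker((I - K)^*)^⊥, with dim ker(I - K) = dim ker((I - K)^*). Since det(I - K) ≠ 0, 1 is not an eigenvalue of K and ker(I - K) = {0}, so we are in the first case: for every y there is a unique x = (I - K)^(-1) y. (Explicitly, by the Woodbury identity, (I - U V^T)^(-1) = I + U (I_2 - G)^(-1) V^T.)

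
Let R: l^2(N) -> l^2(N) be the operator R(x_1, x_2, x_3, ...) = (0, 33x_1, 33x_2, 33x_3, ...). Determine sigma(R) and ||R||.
sigma(R) = closed disk {z in C : |z| ≤ 33}; ||R|| = 33

Note R = 33·U where U is the unit right shift (U x)_k = x_{k-1} (with x_0 := 0); so ||R|| = 33||U|| and sigma(R) = 33·sigma(U). ||R x||^2 = sum_{k≥1} |33x_k|^2 = 1089||x||^2, so ||R|| = 33 and sigma(R) ⊂ {|z| ≤ 33}. For any |lambda| < 33, the equation (R - lambda I) x = 0 forces x_1 = 0, then 33x_k = lambda x_{k+1} ⇒ x = 0, so R has no eigenvalues. But (R - lambda I) is not surjective for |lambda| < 33: solving (R - lambda I) x = e_1 would require x_n proportional to (lambda/33)^(-n), which is not in l^2. So every |lambda| < 33 lies in the residual spectrum. The boundary |lambda| = 33 is in the approximate point spectrum (the spectrum is closed). Hence sigma(R) is the closed disk of radius 33.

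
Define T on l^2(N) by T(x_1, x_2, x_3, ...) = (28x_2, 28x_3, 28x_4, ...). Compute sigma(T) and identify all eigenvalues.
sigma(T) = closed disk {z in C : |z| ≤ 28}; sigma_p(T) = open disk {z in C : |z| < 28}

Note T = 28·V where V is the unit left shift (V x)_k = x_{k+1}; so sigma(T) = 28·sigma(V) and ||T|| = 28||V||. ||T x||^2 = 784sum_{k≥2} |x_k|^2 ≤ 784||x||^2, with equality on {x : x_1 = 0}, so ||T|| = 28. For any lambda with |lambda| < 28, set r = lambda/28 (|r| < 1); the vector x = (1, r, r^2, ...) is in l^2 and satisfies T x = 28(r, r^2, ...) = lambda x, so lambda is an eigenvalue. On the boundary |lambda| = 28 the geometric series diverges, so no l^2 eigenvector exists, but these lambda lie in the approximate point spectrum. Hence sigma(T) is the closed disk of radius 28 and sigma_p(T) is the open disk.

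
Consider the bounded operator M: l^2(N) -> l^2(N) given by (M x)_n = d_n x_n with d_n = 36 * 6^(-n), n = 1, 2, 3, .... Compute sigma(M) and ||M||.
sigma(M) = {36 * 6^(-n) : n ≥ 1} ∪ {0}; ||M|| = 6

A bounded diagonal operator on l^2 with diagonal entries d_n has spectrum equal to the closure of {d_n : n ≥ 1}: every d_n is an eigenvalue (with eigenvector e_n), so {d_n} ⊂ sigma(M); the spectrum is closed, so its closure is too; and for lambda not in the closure, (M - lambda I) has bounded inverse (the diagonal entries 1/(d_n - lambda) are bounded). For our sequence d_n = 36 * 6^(-n), n = 1, 2, 3, ...:
  - {d_n} = {36 * 6^(-n) : n ≥ 1}; the only limit point is 0
  - closure = {36 * 6^(-n) : n ≥ 1} ∪ {0}
For the norm: a diagonal operator has ||M|| = sup_n |d_n|. Here d_n = 36 * 6^(-n) is positive and decreasing, so sup_n |d_n| = d_1 = 36/6 = 6. So ||M|| = 6.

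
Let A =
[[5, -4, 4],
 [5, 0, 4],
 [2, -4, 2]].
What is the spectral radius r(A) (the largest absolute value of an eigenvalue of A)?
r(A) ≈ 6.0427

The eigenvalues of A are the roots of its characteristic polynomial. With M = A (coefficients from the trace, the sum of principal 2x2 minors, and det A):
  p(λ) = det(λ I - M) = λ^3 - 7λ^2 + 38λ - 8.
No integer candidate from the rational root theorem (±divisors of 8) is a root, so the roots are irrational. The cubic discriminant is Δ = -123132 < 0, so there is one real root and a complex-conjugate pair. p(0) = -8 and p(1) = 24 have opposite signs, so a root lies in (0, 1); Newton's method refines it to λ ≈ 0.2191. Dividing out (λ - (0.2191)) leaves approximately λ^2 - 6.7809λ + 36.5144. For λ^2 - 6.7809λ + 36.5144 the discriminant is -100.0767. It is negative, so the remaining roots are the complex-conjugate pair λ ≈ 3.3905 ± 5.0019i. Their product equals the constant term, so |λ|^2 ≈ 36.5144 and |λ| ≈ 6.0427.
Thus the eigenvalues (to 4 decimals) are 0.2191 (modulus 0.2191); 3.3905 ± 5.0019i (modulus 6.0427). The spectral radius is the largest modulus: r(A) ≈ 6.0427. (Cross-check: r(A) ≤ ||A||_2 ≈ 10.3844; equality holds whenever A is normal, though it can also hold for some non-normal A.)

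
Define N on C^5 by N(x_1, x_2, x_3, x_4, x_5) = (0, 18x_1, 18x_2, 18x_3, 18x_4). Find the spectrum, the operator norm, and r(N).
sigma(N) = {0}; ||N|| = 18; r(N) = 0. (N is nilpotent with N^5 = 0.)

On C^5, N is a strictly lower-triangular matrix with 18 on the subdiagonal and zeros elsewhere, so its characteristic polynomial is lambda^5 and every eigenvalue is 0: sigma(N) = {0}. For the operator norm, N e_i = 18e_{i+1} for i = 1, ..., 4 and N e_5 = 0, so the singular values of N are 18 (with multiplicity 4) and 0; hence ||N|| = 18. The spectral radius r(N) = max|lambda| = 0. Note ||N|| > r(N) — characteristic of non-normal nilpotent operators. Indeed N^5 = 0.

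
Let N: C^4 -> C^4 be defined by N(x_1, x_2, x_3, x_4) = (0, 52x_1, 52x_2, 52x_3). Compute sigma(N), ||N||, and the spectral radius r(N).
sigma(N) = {0}; ||N|| = 52; r(N) = 0. (N is nilpotent with N^4 = 0.)

On C^4, N is a strictly lower-triangular matrix with 52 on the subdiagonal and zeros elsewhere, so its characteristic polynomial is lambda^4 and every eigenvalue is 0: sigma(N) = {0}. For the operator norm, N e_i = 52e_{i+1} for i = 1, ..., 3 and N e_4 = 0, so the singular values of N are 52 (with multiplicity 3) and 0; hence ||N|| = 52. The spectral radius r(N) = max|lambda| = 0. Note ||N|| > r(N) — characteristic of non-normal nilpotent operators. Indeed N^4 = 0.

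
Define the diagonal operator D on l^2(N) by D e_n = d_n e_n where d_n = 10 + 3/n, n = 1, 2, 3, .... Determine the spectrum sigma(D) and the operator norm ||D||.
sigma(D) = {10 + 3/n : n ≥ 1} ∪ {10}; ||D|| = 13

A bounded diagonal operator on l^2 with diagonal entries d_n has spectrum equal to the closure of {d_n : n ≥ 1}: every d_n is an eigenvalue (with eigenvector e_n), so {d_n} ⊂ sigma(D); the spectrum is closed, so its closure is too; and for lambda not in the closure, (D - lambda I) has bounded inverse (the diagonal entries 1/(d_n - lambda) are bounded). For our sequence d_n = 10 + 3/n, n = 1, 2, 3, ...:
  - {d_n} = {10 + 3/n : n ≥ 1}; the only limit point is 10
  - closure = {10 + 3/n : n ≥ 1} ∪ {10}
For the norm: a diagonal operator has ||D|| = sup_n |d_n|. Here d_n = 10 + 3/n is positive and decreasing, so sup_n |d_n| = d_1 = 10 + 3 = 13. So ||D|| = 13.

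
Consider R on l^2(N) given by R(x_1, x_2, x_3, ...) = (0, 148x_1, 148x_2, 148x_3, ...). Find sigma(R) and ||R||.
sigma(R) = closed disk {z in C : |z| ≤ 148}; ||R|| = 148

Note R = 148·U where U is the unit right shift (U x)_k = x_{k-1} (with x_0 := 0); so ||R|| = 148||U|| and sigma(R) = 148·sigma(U). ||R x||^2 = sum_{k≥1} |148x_k|^2 = 21904||x||^2, so ||R|| = 148 and sigma(R) ⊂ {|z| ≤ 148}. For any |lambda| < 148, the equation (R - lambda I) x = 0 forces x_1 = 0, then 148x_k = lambda x_{k+1} ⇒ x = 0, so R has no eigenvalues. But (R - lambda I) is not surjective for |lambda| < 148: solving (R - lambda I) x = e_1 would require x_n proportional to (lambda/148)^(-n), which is not in l^2. So every |lambda| < 148 lies in the residual spectrum. The boundary |lambda| = 148 is in the approximate point spectrum (the spectrum is closed). Hence sigma(R) is the closed disk of radius 148.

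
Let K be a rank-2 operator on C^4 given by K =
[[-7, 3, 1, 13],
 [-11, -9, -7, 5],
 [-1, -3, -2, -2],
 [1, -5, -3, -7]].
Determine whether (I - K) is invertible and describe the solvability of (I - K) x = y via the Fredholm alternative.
(I - K) is invertible (det(I - K) = 266 ≠ 0), so for every y in C^4 the equation (I - K) x = y has a unique solution.

K has rank 2 and factors as K = U V^T = u1 v1^T + u2 v2^T with u1 = (2, -2, -1, -2), v1 = (1, 3, 2, 2), u2 = (-3, -3, 0, 1), v2 = (3, 1, 1, -3) (multiplying out reproduces the displayed K). The nonzero eigenvalues of U V^T coincide with those of the 2 x 2 matrix G = V^T U = [[v1·u1, v1·u2], [v2·u1, v2·u2]] = [[-10, -10], [9, -15]], and by the Sylvester determinant identity det(I_4 - U V^T) = det(I_2 - V^T U) = det([[11, 10], [-9, 16]]) = (11)(16) - (10)(-9) = 266. (Direct check: I - K =
[[8, -3, -1, -13],
 [11, 10, 7, -5],
 [1, 3, 3, 2],
 [-1, 5, 3, 8]]
has determinant 266.) The finite-dimensional Fredholm alternative says: either (I - K) is invertible, or ker(I - K) ≠ {0} and then range(I - K) = ker((I - K)^*)^⊥, with dim ker(I - K) = dim ker((I - K)^*). Since det(I - K) ≠ 0, 1 is not an eigenvalue of K and ker(I - K) = {0}, so we are in the first case: for every y there is a unique x = (I - K)^(-1) y. (Explicitly, by the Woodbury identity, (I - U V^T)^(-1) = I + U (I_2 - G)^(-1) V^T.)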